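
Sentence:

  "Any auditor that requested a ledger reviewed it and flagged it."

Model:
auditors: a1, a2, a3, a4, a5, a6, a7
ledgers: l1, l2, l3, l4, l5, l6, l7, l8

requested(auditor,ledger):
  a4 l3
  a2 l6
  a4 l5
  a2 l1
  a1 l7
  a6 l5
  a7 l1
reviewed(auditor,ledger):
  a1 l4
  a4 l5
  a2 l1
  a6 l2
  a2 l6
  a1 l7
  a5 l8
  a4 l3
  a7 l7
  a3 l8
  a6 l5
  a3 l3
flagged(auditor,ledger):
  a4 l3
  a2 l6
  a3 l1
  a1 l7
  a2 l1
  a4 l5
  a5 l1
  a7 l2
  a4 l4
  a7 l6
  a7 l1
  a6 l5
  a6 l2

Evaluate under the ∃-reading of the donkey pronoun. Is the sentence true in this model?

"it" takes "a ledger" as antecedent — a donkey pronoun bound across the clause boundary.
Weak reading: every auditor a with some requested-ledger has at least one requested-ledger l such that reviewed(a,l) ∧ flagged(a,l).
Per auditor: a1:✓  a2:✓  a4:✓  a6:✓  a7:✗
a7 has no witness among its requested-ledgers.

False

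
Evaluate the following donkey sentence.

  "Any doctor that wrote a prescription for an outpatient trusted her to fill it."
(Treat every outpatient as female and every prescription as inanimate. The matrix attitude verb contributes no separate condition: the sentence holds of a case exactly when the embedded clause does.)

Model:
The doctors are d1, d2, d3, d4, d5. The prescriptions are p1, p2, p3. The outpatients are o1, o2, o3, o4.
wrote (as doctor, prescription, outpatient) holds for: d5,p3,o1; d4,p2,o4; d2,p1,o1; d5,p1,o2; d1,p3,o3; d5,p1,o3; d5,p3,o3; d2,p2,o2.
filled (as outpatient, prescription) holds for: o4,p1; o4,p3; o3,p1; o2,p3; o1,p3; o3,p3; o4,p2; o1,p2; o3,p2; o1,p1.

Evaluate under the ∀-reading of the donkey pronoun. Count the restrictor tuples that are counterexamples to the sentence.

"her" takes "an outpatient" as antecedent and "it" takes "a prescription"; both are donkey pronouns co-varying with the restrictor.
Strong reading: for every (d,p,o) with wrote(d,p,o), filled(o,p).
Restrictor triples: (d1,p3,o3)→filled(o3,p3) ✓  (d2,p1,o1)→filled(o1,p1) ✓  (d2,p2,o2)→filled(o2,p2) ✗  (d4,p2,o4)→filled(o4,p2) ✓  (d5,p1,o2)→filled(o2,p1) ✗  (d5,p1,o3)→filled(o3,p1) ✓  (d5,p3,o1)→filled(o1,p3) ✓  (d5,p3,o3)→filled(o3,p3) ✓
Counterexamples (restrictor triples failing the scope): 2.

2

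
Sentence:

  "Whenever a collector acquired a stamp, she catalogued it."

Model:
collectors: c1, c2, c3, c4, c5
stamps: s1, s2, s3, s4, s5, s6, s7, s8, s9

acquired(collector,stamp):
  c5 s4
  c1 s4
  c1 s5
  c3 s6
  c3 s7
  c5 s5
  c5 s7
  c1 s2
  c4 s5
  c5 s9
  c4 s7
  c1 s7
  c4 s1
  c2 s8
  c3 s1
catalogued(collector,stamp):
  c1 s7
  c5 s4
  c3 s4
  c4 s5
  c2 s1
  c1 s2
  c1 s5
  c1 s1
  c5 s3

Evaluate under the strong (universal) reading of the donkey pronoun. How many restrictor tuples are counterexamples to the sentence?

"it" takes "a stamp" as antecedent — a donkey pronoun bound across the clause boundary.
Strong reading: for every (c,s) with acquired(c,s), catalogued(c,s).
Restrictor pairs: (c1,s2) ✓  (c1,s4) ✗  (c1,s5) ✓  (c1,s7) ✓  (c2,s8) ✗  (c3,s1) ✗  (c3,s6) ✗  (c3,s7) ✗  (c4,s1) ✗  (c4,s5) ✓  (c4,s7) ✗  (c5,s4) ✓  (c5,s5) ✗  (c5,s7) ✗  (c5,s9) ✗
Counterexamples (restrictor pairs failing the scope): 10.

10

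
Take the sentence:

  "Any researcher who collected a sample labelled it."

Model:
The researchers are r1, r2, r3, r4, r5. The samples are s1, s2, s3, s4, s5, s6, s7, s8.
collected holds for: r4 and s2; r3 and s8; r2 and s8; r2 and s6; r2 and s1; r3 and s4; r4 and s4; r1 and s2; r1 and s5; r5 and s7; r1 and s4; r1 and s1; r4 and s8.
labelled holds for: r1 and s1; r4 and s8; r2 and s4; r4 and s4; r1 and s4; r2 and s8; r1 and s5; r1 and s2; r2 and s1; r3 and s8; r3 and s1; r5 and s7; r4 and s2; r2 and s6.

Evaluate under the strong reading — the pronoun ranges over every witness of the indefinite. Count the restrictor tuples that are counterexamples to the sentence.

"it" takes "a sample" as antecedent — a donkey pronoun bound across the clause boundary.
Strong reading: for every (r,s) with collected(r,s), labelled(r,s).
Restrictor pairs: (r1,s1) ✓  (r1,s2) ✓  (r1,s4) ✓  (r1,s5) ✓  (r2,s1) ✓  (r2,s6) ✓  (r2,s8) ✓  (r3,s4) ✗  (r3,s8) ✓  (r4,s2) ✓  (r4,s4) ✓  (r4,s8) ✓  (r5,s7) ✓
Counterexamples (restrictor pairs failing the scope): 1.

1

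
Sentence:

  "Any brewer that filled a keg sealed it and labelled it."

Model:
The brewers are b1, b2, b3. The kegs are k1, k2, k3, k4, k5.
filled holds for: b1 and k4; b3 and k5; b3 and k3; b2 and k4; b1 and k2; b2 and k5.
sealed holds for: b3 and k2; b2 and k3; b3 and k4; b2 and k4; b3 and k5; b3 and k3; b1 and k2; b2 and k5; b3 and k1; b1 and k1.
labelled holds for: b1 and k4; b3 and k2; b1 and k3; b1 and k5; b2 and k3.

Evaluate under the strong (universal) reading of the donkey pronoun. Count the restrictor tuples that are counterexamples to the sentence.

6

"it" takes "a keg" as antecedent — a donkey pronoun bound across the clause boundary.
Strong reading: for every (b,k) with filled(b,k), sealed(b,k) ∧ labelled(b,k).
Restrictor pairs: (b1,k2) ✗  (b1,k4) ✗  (b2,k4) ✗  (b2,k5) ✗  (b3,k3) ✗  (b3,k5) ✗
Counterexamples (restrictor pairs failing the scope): 6.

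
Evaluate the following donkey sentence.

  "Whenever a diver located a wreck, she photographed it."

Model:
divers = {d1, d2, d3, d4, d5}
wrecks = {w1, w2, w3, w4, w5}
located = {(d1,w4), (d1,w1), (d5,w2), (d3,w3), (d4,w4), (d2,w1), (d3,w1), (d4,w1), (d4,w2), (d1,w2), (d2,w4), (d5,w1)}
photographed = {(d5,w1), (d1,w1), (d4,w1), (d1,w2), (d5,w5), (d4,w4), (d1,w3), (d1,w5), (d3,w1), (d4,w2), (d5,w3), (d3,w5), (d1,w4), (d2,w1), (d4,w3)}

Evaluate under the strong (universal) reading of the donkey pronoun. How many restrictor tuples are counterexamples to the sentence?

3

"it" takes "a wreck" as antecedent — a donkey pronoun bound across the clause boundary.
Strong reading: for every (d,w) with located(d,w), photographed(d,w).
Restrictor pairs: (d1,w1) ✓  (d1,w2) ✓  (d1,w4) ✓  (d2,w1) ✓  (d2,w4) ✗  (d3,w1) ✓  (d3,w3) ✗  (d4,w1) ✓  (d4,w2) ✓  (d4,w4) ✓  (d5,w1) ✓  (d5,w2) ✗
Counterexamples (restrictor pairs failing the scope): 3.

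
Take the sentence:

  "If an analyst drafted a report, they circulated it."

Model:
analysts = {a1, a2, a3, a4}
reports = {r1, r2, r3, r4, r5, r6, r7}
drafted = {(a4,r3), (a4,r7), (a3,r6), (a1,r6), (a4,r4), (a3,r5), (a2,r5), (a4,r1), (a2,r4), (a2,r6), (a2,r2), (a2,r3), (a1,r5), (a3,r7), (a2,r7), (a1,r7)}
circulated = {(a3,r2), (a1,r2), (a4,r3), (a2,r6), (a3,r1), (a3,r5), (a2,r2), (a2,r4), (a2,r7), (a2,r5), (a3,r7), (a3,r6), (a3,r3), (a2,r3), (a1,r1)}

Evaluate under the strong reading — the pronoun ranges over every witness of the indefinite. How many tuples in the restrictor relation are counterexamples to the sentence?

6

"it" takes "a report" as antecedent — a donkey pronoun bound across the clause boundary.
Strong reading: for every (a,r) with drafted(a,r), circulated(a,r).
Restrictor pairs: (a1,r5) ✗  (a1,r6) ✗  (a1,r7) ✗  (a2,r2) ✓  (a2,r3) ✓  (a2,r4) ✓  (a2,r5) ✓  (a2,r6) ✓  (a2,r7) ✓  (a3,r5) ✓  (a3,r6) ✓  (a3,r7) ✓  (a4,r1) ✗  (a4,r3) ✓  (a4,r4) ✗  (a4,r7) ✗
Counterexamples (restrictor pairs failing the scope): 6.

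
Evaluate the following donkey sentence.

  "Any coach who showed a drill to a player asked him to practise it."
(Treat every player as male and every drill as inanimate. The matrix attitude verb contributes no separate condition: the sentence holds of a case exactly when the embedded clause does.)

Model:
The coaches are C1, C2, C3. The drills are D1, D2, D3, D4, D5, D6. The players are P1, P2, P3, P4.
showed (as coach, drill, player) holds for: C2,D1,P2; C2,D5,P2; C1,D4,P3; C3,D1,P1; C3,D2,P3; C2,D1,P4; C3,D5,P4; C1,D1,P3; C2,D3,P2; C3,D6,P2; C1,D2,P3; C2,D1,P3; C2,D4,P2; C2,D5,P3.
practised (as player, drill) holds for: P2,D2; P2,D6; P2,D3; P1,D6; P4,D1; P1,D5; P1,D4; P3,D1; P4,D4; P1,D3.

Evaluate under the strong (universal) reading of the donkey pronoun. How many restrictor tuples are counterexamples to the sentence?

9

"him" takes "a player" as antecedent and "it" takes "a drill"; both are donkey pronouns co-varying with the restrictor.
Strong reading: for every (c,d,p) with showed(c,d,p), practised(p,d).
Restrictor triples: (C1,D1,P3)→practised(P3,D1) ✓  (C1,D2,P3)→practised(P3,D2) ✗  (C1,D4,P3)→practised(P3,D4) ✗  (C2,D1,P2)→practised(P2,D1) ✗  (C2,D1,P3)→practised(P3,D1) ✓  (C2,D1,P4)→practised(P4,D1) ✓  (C2,D3,P2)→practised(P2,D3) ✓  (C2,D4,P2)→practised(P2,D4) ✗  (C2,D5,P2)→practised(P2,D5) ✗  (C2,D5,P3)→practised(P3,D5) ✗  (C3,D1,P1)→practised(P1,D1) ✗  (C3,D2,P3)→practised(P3,D2) ✗  (C3,D5,P4)→practised(P4,D5) ✗  (C3,D6,P2)→practised(P2,D6) ✓
Counterexamples (restrictor triples failing the scope): 9.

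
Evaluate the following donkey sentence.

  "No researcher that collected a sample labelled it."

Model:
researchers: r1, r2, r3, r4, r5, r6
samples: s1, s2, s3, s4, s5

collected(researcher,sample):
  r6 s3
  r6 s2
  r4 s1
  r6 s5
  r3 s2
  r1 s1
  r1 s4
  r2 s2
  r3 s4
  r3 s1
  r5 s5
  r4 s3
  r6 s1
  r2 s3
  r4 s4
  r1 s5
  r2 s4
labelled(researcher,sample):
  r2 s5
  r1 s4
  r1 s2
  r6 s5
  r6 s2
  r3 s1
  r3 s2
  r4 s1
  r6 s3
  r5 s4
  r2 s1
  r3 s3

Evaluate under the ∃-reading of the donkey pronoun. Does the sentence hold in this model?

"it" takes "a sample" as antecedent — a donkey pronoun bound across the clause boundary.
Truth condition: for no (r,s) with collected(r,s) does labelled(r,s) hold.
Restrictor pairs — does the scope hold? (r1,s1):fails  (r1,s4):holds  (r1,s5):fails  (r2,s2):fails  (r2,s3):fails  (r2,s4):fails  (r3,s1):holds  (r3,s2):holds  (r3,s4):fails  (r4,s1):holds  (r4,s3):fails  (r4,s4):fails  (r5,s5):fails  (r6,s1):fails  (r6,s2):holds  (r6,s3):holds  (r6,s5):holds
Scope holds for 7 pair(s), so the sentence is false.

False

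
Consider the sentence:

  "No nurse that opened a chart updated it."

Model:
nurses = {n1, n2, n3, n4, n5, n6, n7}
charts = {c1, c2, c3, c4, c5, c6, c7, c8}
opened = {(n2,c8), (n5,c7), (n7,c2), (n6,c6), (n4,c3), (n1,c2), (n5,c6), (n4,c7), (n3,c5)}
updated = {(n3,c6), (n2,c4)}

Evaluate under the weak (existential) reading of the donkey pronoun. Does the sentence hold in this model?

True

"it" takes "a chart" as antecedent — a donkey pronoun bound across the clause boundary.
Truth condition: for no (n,c) with opened(n,c) does updated(n,c) hold.
Restrictor pairs — does the scope hold? (n1,c2):fails  (n2,c8):fails  (n3,c5):fails  (n4,c3):fails  (n4,c7):fails  (n5,c6):fails  (n5,c7):fails  (n6,c6):fails  (n7,c2):fails
Scope holds for no restrictor pair, so the sentence is true.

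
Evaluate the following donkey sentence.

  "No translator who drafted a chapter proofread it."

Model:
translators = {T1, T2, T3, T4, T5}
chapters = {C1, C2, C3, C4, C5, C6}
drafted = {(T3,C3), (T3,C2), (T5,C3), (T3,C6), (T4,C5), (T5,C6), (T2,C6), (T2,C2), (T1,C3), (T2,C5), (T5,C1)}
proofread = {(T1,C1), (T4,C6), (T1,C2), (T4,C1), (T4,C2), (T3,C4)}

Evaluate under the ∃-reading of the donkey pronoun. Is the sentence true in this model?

"it" takes "a chapter" as antecedent — a donkey pronoun bound across the clause boundary.
Truth condition: for no (t,c) with drafted(t,c) does proofread(t,c) hold.
Restrictor pairs — does the scope hold? (T1,C3):fails  (T2,C2):fails  (T2,C5):fails  (T2,C6):fails  (T3,C2):fails  (T3,C3):fails  (T3,C6):fails  (T4,C5):fails  (T5,C1):fails  (T5,C3):fails  (T5,C6):fails
Scope holds for no restrictor pair, so the sentence is true.

True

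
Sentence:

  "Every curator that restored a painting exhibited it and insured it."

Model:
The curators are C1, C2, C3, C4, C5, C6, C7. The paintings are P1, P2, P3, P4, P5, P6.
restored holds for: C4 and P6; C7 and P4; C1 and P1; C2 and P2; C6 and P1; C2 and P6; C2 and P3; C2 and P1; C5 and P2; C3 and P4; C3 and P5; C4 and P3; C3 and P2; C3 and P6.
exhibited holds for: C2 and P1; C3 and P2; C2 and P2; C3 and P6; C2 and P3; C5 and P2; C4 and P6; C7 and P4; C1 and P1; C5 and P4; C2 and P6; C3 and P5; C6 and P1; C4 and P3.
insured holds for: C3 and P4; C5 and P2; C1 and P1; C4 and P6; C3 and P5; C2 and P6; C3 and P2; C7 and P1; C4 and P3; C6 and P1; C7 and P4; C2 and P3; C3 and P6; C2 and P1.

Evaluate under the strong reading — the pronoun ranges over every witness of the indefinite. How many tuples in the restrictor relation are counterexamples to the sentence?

"it" takes "a painting" as antecedent — a donkey pronoun bound across the clause boundary.
Strong reading: for every (c,p) with restored(c,p), exhibited(c,p) ∧ insured(c,p).
Restrictor pairs: (C1,P1) ✓  (C2,P1) ✓  (C2,P2) ✗  (C2,P3) ✓  (C2,P6) ✓  (C3,P2) ✓  (C3,P4) ✗  (C3,P5) ✓  (C3,P6) ✓  (C4,P3) ✓  (C4,P6) ✓  (C5,P2) ✓  (C6,P1) ✓  (C7,P4) ✓
Counterexamples (restrictor pairs failing the scope): 2.

2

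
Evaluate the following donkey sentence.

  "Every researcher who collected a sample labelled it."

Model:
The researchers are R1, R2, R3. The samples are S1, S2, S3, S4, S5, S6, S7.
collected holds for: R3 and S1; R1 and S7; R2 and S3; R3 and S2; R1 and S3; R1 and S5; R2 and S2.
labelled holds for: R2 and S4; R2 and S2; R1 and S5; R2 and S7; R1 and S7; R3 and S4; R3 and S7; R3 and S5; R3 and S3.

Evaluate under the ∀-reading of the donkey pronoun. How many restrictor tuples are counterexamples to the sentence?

"it" takes "a sample" as antecedent — a donkey pronoun bound across the clause boundary.
Strong reading: for every (r,s) with collected(r,s), labelled(r,s).
Restrictor pairs: (R1,S3) ✗  (R1,S5) ✓  (R1,S7) ✓  (R2,S2) ✓  (R2,S3) ✗  (R3,S1) ✗  (R3,S2) ✗
Counterexamples (restrictor pairs failing the scope): 4.

4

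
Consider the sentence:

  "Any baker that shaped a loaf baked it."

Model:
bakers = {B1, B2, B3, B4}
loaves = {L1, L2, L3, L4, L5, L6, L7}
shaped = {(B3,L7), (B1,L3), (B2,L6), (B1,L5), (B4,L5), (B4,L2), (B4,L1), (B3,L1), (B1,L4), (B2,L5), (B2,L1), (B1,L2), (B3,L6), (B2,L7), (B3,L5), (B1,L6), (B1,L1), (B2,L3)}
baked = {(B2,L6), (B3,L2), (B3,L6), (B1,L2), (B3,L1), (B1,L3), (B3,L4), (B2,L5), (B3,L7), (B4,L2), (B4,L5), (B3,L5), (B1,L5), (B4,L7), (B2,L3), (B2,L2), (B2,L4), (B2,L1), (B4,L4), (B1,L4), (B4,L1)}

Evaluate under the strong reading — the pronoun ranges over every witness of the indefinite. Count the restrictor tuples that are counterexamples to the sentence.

"it" takes "a loaf" as antecedent — a donkey pronoun bound across the clause boundary.
Strong reading: for every (b,l) with shaped(b,l), baked(b,l).
Restrictor pairs: (B1,L1) ✗  (B1,L2) ✓  (B1,L3) ✓  (B1,L4) ✓  (B1,L5) ✓  (B1,L6) ✗  (B2,L1) ✓  (B2,L3) ✓  (B2,L5) ✓  (B2,L6) ✓  (B2,L7) ✗  (B3,L1) ✓  (B3,L5) ✓  (B3,L6) ✓  (B3,L7) ✓  (B4,L1) ✓  (B4,L2) ✓  (B4,L5) ✓
Counterexamples (restrictor pairs failing the scope): 3.

3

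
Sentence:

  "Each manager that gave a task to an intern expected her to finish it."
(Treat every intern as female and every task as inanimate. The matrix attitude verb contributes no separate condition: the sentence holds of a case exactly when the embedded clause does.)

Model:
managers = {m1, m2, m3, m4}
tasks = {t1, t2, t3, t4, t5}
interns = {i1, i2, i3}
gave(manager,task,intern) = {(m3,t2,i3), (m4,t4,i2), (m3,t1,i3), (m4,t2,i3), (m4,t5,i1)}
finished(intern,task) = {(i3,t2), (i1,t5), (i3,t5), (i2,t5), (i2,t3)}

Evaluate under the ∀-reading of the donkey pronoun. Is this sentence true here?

"her" takes "an intern" as antecedent and "it" takes "a task"; both are donkey pronouns co-varying with the restrictor.
Strong reading: for every (m,t,i) with gave(m,t,i), finished(i,t).
Restrictor triples: (m3,t1,i3)→finished(i3,t1) ✗  (m3,t2,i3)→finished(i3,t2) ✓  (m4,t2,i3)→finished(i3,t2) ✓  (m4,t4,i2)→finished(i2,t4) ✗  (m4,t5,i1)→finished(i1,t5) ✓
Counterexample: (m3,t1,i3) — finished(i3,t1) does not hold.

False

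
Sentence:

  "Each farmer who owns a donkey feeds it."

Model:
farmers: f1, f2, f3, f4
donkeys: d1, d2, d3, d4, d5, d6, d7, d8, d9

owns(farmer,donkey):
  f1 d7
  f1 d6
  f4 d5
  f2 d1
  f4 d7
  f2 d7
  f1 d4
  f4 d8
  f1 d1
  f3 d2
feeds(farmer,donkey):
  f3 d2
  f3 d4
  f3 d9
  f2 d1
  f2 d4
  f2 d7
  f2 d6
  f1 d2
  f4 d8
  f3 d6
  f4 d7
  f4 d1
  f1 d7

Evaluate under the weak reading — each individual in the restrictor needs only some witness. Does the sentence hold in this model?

"it" takes "a donkey" as antecedent — a donkey pronoun bound across the clause boundary.
Weak reading: every farmer f with some owns-donkey has at least one owns-donkey d such that feeds(f,d).
Per farmer: f1:✓  f2:✓  f3:✓  f4:✓
Every farmer in the restrictor has a witness.

True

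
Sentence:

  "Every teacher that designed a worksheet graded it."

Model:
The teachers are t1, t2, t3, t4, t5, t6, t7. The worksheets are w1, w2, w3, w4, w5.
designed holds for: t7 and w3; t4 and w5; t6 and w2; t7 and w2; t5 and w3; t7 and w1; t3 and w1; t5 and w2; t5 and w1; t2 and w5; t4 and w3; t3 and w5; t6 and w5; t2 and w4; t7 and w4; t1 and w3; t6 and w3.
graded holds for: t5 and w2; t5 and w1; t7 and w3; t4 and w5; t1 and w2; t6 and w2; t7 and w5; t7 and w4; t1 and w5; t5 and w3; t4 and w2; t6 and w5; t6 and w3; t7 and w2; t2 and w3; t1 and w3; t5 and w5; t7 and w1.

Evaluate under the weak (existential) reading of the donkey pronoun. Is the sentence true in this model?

"it" takes "a worksheet" as antecedent — a donkey pronoun bound across the clause boundary.
Weak reading: every teacher t with some designed-worksheet has at least one designed-worksheet w such that graded(t,w).
Per teacher: t1:✓  t2:✗  t3:✗  t4:✓  t5:✓  t6:✓  t7:✓
t2 has no witness among its designed-worksheets.

False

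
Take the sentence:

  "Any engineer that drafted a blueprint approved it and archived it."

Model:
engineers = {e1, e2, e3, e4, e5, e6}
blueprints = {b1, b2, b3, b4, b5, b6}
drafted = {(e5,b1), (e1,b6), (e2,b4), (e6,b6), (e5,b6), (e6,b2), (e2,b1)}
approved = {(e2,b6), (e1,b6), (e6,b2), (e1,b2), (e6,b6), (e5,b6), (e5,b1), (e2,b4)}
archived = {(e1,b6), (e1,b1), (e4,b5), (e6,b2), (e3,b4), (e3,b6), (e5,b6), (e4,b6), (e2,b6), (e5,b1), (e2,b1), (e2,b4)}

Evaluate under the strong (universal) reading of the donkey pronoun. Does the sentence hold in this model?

False

"it" takes "a blueprint" as antecedent — a donkey pronoun bound across the clause boundary.
Strong reading: for every (e,b) with drafted(e,b), approved(e,b) ∧ archived(e,b).
Restrictor pairs: (e1,b6) ✓  (e2,b1) ✗  (e2,b4) ✓  (e5,b1) ✓  (e5,b6) ✓  (e6,b2) ✓  (e6,b6) ✗
Counterexample: (e2,b1) is in drafted but fails the scope.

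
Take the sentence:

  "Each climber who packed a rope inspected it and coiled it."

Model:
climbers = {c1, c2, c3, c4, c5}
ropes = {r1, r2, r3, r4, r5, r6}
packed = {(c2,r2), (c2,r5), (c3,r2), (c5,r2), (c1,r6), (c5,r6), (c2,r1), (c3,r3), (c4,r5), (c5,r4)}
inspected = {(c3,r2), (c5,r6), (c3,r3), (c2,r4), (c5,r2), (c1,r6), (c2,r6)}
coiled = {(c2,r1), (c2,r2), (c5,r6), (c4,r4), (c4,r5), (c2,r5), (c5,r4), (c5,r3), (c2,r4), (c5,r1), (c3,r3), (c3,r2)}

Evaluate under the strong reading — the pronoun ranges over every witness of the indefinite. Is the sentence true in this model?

"it" takes "a rope" as antecedent — a donkey pronoun bound across the clause boundary.
Strong reading: for every (c,r) with packed(c,r), inspected(c,r) ∧ coiled(c,r).
Restrictor pairs: (c1,r6) ✗  (c2,r1) ✗  (c2,r2) ✗  (c2,r5) ✗  (c3,r2) ✓  (c3,r3) ✓  (c4,r5) ✗  (c5,r2) ✗  (c5,r4) ✗  (c5,r6) ✓
Counterexample: (c1,r6) is in packed but fails the scope.

False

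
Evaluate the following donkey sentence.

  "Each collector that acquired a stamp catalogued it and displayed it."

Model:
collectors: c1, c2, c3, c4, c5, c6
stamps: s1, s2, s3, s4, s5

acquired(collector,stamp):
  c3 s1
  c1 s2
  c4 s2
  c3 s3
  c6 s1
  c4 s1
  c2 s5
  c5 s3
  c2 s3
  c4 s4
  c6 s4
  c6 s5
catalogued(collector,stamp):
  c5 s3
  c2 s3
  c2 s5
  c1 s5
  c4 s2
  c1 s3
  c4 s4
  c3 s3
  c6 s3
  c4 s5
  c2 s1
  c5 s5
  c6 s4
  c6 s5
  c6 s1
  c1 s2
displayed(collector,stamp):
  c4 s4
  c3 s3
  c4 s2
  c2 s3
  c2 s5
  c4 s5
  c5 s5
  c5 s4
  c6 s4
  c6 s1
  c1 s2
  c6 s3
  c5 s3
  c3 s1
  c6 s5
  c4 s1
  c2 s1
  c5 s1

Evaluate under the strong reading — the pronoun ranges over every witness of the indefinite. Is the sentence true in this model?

False

"it" takes "a stamp" as antecedent — a donkey pronoun bound across the clause boundary.
Strong reading: for every (c,s) with acquired(c,s), catalogued(c,s) ∧ displayed(c,s).
Restrictor pairs: (c1,s2) ✓  (c2,s3) ✓  (c2,s5) ✓  (c3,s1) ✗  (c3,s3) ✓  (c4,s1) ✗  (c4,s2) ✓  (c4,s4) ✓  (c5,s3) ✓  (c6,s1) ✓  (c6,s4) ✓  (c6,s5) ✓
Counterexample: (c3,s1) is in acquired but fails the scope.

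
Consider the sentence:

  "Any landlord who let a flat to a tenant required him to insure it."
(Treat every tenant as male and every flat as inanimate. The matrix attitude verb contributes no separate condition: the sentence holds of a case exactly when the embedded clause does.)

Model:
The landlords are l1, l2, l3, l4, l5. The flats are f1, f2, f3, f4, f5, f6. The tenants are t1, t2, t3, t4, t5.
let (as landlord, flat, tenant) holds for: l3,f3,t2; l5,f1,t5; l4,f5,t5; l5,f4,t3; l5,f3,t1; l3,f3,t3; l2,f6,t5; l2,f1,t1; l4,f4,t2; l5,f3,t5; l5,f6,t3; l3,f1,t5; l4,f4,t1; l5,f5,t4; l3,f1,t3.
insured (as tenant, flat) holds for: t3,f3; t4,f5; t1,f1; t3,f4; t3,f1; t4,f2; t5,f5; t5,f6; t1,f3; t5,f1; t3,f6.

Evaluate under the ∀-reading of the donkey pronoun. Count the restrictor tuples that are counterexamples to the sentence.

4

"him" takes "a tenant" as antecedent and "it" takes "a flat"; both are donkey pronouns co-varying with the restrictor.
Strong reading: for every (l,f,t) with let(l,f,t), insured(t,f).
Restrictor triples: (l2,f1,t1)→insured(t1,f1) ✓  (l2,f6,t5)→insured(t5,f6) ✓  (l3,f1,t3)→insured(t3,f1) ✓  (l3,f1,t5)→insured(t5,f1) ✓  (l3,f3,t2)→insured(t2,f3) ✗  (l3,f3,t3)→insured(t3,f3) ✓  (l4,f4,t1)→insured(t1,f4) ✗  (l4,f4,t2)→insured(t2,f4) ✗  (l4,f5,t5)→insured(t5,f5) ✓  (l5,f1,t5)→insured(t5,f1) ✓  (l5,f3,t1)→insured(t1,f3) ✓  (l5,f3,t5)→insured(t5,f3) ✗  (l5,f4,t3)→insured(t3,f4) ✓  (l5,f5,t4)→insured(t4,f5) ✓  (l5,f6,t3)→insured(t3,f6) ✓
Counterexamples (restrictor triples failing the scope): 4.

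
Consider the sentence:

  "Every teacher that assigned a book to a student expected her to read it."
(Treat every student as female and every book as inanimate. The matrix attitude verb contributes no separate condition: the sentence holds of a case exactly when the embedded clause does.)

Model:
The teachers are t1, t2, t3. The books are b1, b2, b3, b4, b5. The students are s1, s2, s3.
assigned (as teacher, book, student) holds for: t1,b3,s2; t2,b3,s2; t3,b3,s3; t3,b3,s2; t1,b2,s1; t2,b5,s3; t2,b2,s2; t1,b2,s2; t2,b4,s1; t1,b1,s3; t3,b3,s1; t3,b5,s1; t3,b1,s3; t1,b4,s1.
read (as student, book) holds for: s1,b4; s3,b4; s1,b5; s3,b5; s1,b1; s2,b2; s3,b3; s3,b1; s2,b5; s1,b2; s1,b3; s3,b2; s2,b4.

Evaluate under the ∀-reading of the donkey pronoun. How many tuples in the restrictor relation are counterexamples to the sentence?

"her" takes "a student" as antecedent and "it" takes "a book"; both are donkey pronouns co-varying with the restrictor.
Strong reading: for every (t,b,s) with assigned(t,b,s), read(s,b).
Restrictor triples: (t1,b1,s3)→read(s3,b1) ✓  (t1,b2,s1)→read(s1,b2) ✓  (t1,b2,s2)→read(s2,b2) ✓  (t1,b3,s2)→read(s2,b3) ✗  (t1,b4,s1)→read(s1,b4) ✓  (t2,b2,s2)→read(s2,b2) ✓  (t2,b3,s2)→read(s2,b3) ✗  (t2,b4,s1)→read(s1,b4) ✓  (t2,b5,s3)→read(s3,b5) ✓  (t3,b1,s3)→read(s3,b1) ✓  (t3,b3,s1)→read(s1,b3) ✓  (t3,b3,s2)→read(s2,b3) ✗  (t3,b3,s3)→read(s3,b3) ✓  (t3,b5,s1)→read(s1,b5) ✓
Counterexamples (restrictor triples failing the scope): 3.

3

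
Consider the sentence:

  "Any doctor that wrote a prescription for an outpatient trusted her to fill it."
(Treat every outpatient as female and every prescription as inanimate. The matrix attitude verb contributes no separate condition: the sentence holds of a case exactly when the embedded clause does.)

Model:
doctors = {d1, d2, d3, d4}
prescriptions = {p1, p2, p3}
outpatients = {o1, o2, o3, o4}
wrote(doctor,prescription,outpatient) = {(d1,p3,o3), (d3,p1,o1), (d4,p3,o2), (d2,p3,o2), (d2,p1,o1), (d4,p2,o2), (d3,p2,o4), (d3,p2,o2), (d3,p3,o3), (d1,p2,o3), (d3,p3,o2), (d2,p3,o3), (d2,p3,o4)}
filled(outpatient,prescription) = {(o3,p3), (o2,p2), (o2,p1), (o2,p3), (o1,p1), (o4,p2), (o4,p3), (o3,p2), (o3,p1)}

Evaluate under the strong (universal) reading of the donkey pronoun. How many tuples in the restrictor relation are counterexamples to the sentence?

0

"her" takes "an outpatient" as antecedent and "it" takes "a prescription"; both are donkey pronouns co-varying with the restrictor.
Strong reading: for every (d,p,o) with wrote(d,p,o), filled(o,p).
Restrictor triples: (d1,p2,o3)→filled(o3,p2) ✓  (d1,p3,o3)→filled(o3,p3) ✓  (d2,p1,o1)→filled(o1,p1) ✓  (d2,p3,o2)→filled(o2,p3) ✓  (d2,p3,o3)→filled(o3,p3) ✓  (d2,p3,o4)→filled(o4,p3) ✓  (d3,p1,o1)→filled(o1,p1) ✓  (d3,p2,o2)→filled(o2,p2) ✓  (d3,p2,o4)→filled(o4,p2) ✓  (d3,p3,o2)→filled(o2,p3) ✓  (d3,p3,o3)→filled(o3,p3) ✓  (d4,p2,o2)→filled(o2,p2) ✓  (d4,p3,o2)→filled(o2,p3) ✓
Counterexamples (restrictor triples failing the scope): 0.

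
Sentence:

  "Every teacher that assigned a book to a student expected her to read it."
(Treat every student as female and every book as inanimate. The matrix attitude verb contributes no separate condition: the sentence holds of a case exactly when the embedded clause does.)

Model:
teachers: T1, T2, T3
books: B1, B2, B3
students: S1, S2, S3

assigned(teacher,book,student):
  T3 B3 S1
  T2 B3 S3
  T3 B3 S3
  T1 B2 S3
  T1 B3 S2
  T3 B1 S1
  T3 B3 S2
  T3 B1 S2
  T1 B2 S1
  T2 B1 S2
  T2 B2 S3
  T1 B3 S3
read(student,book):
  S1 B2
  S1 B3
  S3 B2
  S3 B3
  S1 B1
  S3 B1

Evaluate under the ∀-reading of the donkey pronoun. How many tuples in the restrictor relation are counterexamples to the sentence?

4

"her" takes "a student" as antecedent and "it" takes "a book"; both are donkey pronouns co-varying with the restrictor.
Strong reading: for every (t,b,s) with assigned(t,b,s), read(s,b).
Restrictor triples: (T1,B2,S1)→read(S1,B2) ✓  (T1,B2,S3)→read(S3,B2) ✓  (T1,B3,S2)→read(S2,B3) ✗  (T1,B3,S3)→read(S3,B3) ✓  (T2,B1,S2)→read(S2,B1) ✗  (T2,B2,S3)→read(S3,B2) ✓  (T2,B3,S3)→read(S3,B3) ✓  (T3,B1,S1)→read(S1,B1) ✓  (T3,B1,S2)→read(S2,B1) ✗  (T3,B3,S1)→read(S1,B3) ✓  (T3,B3,S2)→read(S2,B3) ✗  (T3,B3,S3)→read(S3,B3) ✓
Counterexamples (restrictor triples failing the scope): 4.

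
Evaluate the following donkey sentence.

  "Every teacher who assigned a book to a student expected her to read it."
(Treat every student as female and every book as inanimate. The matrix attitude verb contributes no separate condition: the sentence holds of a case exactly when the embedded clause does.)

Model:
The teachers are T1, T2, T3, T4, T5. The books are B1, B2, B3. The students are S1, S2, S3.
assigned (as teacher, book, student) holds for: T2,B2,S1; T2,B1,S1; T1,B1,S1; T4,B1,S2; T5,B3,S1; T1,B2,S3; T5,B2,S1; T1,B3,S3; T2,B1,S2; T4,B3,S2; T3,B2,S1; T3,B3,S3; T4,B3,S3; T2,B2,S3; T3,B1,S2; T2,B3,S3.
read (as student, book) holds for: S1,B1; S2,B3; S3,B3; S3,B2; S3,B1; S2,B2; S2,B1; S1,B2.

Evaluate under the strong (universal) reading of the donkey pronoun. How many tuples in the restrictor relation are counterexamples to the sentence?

"her" takes "a student" as antecedent and "it" takes "a book"; both are donkey pronouns co-varying with the restrictor.
Strong reading: for every (t,b,s) with assigned(t,b,s), read(s,b).
Restrictor triples: (T1,B1,S1)→read(S1,B1) ✓  (T1,B2,S3)→read(S3,B2) ✓  (T1,B3,S3)→read(S3,B3) ✓  (T2,B1,S1)→read(S1,B1) ✓  (T2,B1,S2)→read(S2,B1) ✓  (T2,B2,S1)→read(S1,B2) ✓  (T2,B2,S3)→read(S3,B2) ✓  (T2,B3,S3)→read(S3,B3) ✓  (T3,B1,S2)→read(S2,B1) ✓  (T3,B2,S1)→read(S1,B2) ✓  (T3,B3,S3)→read(S3,B3) ✓  (T4,B1,S2)→read(S2,B1) ✓  (T4,B3,S2)→read(S2,B3) ✓  (T4,B3,S3)→read(S3,B3) ✓  (T5,B2,S1)→read(S1,B2) ✓  (T5,B3,S1)→read(S1,B3) ✗
Counterexamples (restrictor triples failing the scope): 1.

1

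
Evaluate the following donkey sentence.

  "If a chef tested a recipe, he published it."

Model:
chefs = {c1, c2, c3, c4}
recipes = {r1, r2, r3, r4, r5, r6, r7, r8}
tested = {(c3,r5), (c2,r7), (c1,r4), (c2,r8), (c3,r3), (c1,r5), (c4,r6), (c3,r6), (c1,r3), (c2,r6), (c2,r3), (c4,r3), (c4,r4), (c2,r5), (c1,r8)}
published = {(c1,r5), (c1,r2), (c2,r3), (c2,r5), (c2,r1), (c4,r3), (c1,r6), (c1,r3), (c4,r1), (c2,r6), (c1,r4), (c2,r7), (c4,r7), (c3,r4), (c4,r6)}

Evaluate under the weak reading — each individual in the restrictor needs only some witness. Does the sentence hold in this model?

False

"it" takes "a recipe" as antecedent — a donkey pronoun bound across the clause boundary.
Weak reading: every chef c with some tested-recipe has at least one tested-recipe r such that published(c,r).
Per chef: c1:✓  c2:✓  c3:✗  c4:✓
c3 has no witness among its tested-recipes.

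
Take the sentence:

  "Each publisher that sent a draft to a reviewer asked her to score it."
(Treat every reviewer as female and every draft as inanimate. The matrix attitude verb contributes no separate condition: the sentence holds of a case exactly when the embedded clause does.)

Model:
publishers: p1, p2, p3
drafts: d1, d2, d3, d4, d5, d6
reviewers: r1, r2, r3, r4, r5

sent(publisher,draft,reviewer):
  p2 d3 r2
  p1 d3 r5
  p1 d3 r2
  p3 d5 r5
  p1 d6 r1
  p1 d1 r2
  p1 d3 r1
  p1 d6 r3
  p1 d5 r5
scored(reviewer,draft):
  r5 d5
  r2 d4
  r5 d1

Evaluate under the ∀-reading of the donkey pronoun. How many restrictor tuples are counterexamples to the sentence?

"her" takes "a reviewer" as antecedent and "it" takes "a draft"; both are donkey pronouns co-varying with the restrictor.
Strong reading: for every (p,d,r) with sent(p,d,r), scored(r,d).
Restrictor triples: (p1,d1,r2)→scored(r2,d1) ✗  (p1,d3,r1)→scored(r1,d3) ✗  (p1,d3,r2)→scored(r2,d3) ✗  (p1,d3,r5)→scored(r5,d3) ✗  (p1,d5,r5)→scored(r5,d5) ✓  (p1,d6,r1)→scored(r1,d6) ✗  (p1,d6,r3)→scored(r3,d6) ✗  (p2,d3,r2)→scored(r2,d3) ✗  (p3,d5,r5)→scored(r5,d5) ✓
Counterexamples (restrictor triples failing the scope): 7.

7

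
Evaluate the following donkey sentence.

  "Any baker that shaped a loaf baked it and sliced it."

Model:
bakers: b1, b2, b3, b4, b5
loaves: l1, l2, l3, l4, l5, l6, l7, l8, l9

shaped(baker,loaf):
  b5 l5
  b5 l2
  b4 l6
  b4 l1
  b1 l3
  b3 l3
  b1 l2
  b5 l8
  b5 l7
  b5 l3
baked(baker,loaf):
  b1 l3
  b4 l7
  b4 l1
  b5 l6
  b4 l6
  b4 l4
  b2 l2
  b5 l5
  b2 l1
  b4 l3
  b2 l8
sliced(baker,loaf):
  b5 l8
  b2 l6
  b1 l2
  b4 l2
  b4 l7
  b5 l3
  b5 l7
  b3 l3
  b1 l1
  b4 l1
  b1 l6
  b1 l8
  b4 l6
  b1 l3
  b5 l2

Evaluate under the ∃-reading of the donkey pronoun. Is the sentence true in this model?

"it" takes "a loaf" as antecedent — a donkey pronoun bound across the clause boundary.
Weak reading: every baker b with some shaped-loaf has at least one shaped-loaf l such that baked(b,l) ∧ sliced(b,l).
Per baker: b1:✓  b3:✗  b4:✓  b5:✗
b3 has no witness among its shaped-loaves.

False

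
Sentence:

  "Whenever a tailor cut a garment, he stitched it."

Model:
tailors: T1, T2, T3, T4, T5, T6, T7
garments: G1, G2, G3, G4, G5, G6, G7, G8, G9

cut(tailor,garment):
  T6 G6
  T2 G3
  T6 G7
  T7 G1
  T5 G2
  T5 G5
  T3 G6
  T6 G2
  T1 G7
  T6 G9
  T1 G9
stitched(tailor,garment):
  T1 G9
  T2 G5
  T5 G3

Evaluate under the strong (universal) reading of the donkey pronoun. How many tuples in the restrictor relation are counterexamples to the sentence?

10

"it" takes "a garment" as antecedent — a donkey pronoun bound across the clause boundary.
Strong reading: for every (t,g) with cut(t,g), stitched(t,g).
Restrictor pairs: (T1,G7) ✗  (T1,G9) ✓  (T2,G3) ✗  (T3,G6) ✗  (T5,G2) ✗  (T5,G5) ✗  (T6,G2) ✗  (T6,G6) ✗  (T6,G7) ✗  (T6,G9) ✗  (T7,G1) ✗
Counterexamples (restrictor pairs failing the scope): 10.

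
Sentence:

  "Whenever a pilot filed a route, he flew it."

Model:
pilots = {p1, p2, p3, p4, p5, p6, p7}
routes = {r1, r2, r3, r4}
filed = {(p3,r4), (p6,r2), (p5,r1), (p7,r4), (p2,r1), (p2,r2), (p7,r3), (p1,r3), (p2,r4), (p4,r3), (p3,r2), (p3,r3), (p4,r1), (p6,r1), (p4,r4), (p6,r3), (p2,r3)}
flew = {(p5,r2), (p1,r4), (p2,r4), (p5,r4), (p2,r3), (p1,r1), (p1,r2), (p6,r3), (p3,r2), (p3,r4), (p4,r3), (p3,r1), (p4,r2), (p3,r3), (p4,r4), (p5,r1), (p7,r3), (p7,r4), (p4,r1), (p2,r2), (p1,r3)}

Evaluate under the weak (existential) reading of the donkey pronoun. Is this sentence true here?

True

"it" takes "a route" as antecedent — a donkey pronoun bound across the clause boundary.
Weak reading: every pilot p with some filed-route has at least one filed-route r such that flew(p,r).
Per pilot: p1:✓  p2:✓  p3:✓  p4:✓  p5:✓  p6:✓  p7:✓
Every pilot in the restrictor has a witness.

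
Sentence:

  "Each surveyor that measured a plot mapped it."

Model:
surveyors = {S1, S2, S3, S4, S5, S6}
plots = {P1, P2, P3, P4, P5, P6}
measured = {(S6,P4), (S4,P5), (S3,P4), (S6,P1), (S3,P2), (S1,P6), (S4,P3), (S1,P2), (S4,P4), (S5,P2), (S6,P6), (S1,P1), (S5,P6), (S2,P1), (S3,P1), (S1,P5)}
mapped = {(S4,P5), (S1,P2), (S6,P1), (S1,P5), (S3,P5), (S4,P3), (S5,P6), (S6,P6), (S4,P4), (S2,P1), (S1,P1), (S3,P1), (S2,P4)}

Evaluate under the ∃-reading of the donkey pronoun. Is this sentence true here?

True

"it" takes "a plot" as antecedent — a donkey pronoun bound across the clause boundary.
Weak reading: every surveyor s with some measured-plot has at least one measured-plot p such that mapped(s,p).
Per surveyor: S1:✓  S2:✓  S3:✓  S4:✓  S5:✓  S6:✓
Every surveyor in the restrictor has a witness.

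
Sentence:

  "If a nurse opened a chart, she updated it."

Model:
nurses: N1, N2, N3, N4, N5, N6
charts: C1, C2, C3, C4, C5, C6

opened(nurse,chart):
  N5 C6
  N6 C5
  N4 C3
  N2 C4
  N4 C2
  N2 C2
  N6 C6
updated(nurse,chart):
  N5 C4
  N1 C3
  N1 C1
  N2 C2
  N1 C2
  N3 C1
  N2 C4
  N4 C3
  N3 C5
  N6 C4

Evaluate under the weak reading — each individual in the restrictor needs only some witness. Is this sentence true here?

False

"it" takes "a chart" as antecedent — a donkey pronoun bound across the clause boundary.
Weak reading: every nurse n with some opened-chart has at least one opened-chart c such that updated(n,c).
Per nurse: N2:✓  N4:✓  N5:✗  N6:✗
N5 has no witness among its opened-charts.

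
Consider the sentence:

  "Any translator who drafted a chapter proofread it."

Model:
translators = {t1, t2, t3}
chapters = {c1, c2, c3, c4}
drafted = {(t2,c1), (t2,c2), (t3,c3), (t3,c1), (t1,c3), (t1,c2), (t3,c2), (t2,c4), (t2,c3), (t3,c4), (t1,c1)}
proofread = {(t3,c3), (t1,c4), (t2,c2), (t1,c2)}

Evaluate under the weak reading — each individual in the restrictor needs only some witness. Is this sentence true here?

True

"it" takes "a chapter" as antecedent — a donkey pronoun bound across the clause boundary.
Weak reading: every translator t with some drafted-chapter has at least one drafted-chapter c such that proofread(t,c).
Per translator: t1:✓  t2:✓  t3:✓
Every translator in the restrictor has a witness.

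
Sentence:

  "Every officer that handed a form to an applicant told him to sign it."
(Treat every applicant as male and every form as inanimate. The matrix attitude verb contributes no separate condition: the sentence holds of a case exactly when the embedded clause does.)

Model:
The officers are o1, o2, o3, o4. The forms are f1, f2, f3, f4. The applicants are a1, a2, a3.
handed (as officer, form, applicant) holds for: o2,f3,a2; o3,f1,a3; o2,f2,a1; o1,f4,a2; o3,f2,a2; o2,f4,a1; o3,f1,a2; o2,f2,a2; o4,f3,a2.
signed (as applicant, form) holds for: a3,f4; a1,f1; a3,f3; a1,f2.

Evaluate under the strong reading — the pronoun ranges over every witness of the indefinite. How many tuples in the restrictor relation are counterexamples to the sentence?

"him" takes "an applicant" as antecedent and "it" takes "a form"; both are donkey pronouns co-varying with the restrictor.
Strong reading: for every (o,f,a) with handed(o,f,a), signed(a,f).
Restrictor triples: (o1,f4,a2)→signed(a2,f4) ✗  (o2,f2,a1)→signed(a1,f2) ✓  (o2,f2,a2)→signed(a2,f2) ✗  (o2,f3,a2)→signed(a2,f3) ✗  (o2,f4,a1)→signed(a1,f4) ✗  (o3,f1,a2)→signed(a2,f1) ✗  (o3,f1,a3)→signed(a3,f1) ✗  (o3,f2,a2)→signed(a2,f2) ✗  (o4,f3,a2)→signed(a2,f3) ✗
Counterexamples (restrictor triples failing the scope): 8.

8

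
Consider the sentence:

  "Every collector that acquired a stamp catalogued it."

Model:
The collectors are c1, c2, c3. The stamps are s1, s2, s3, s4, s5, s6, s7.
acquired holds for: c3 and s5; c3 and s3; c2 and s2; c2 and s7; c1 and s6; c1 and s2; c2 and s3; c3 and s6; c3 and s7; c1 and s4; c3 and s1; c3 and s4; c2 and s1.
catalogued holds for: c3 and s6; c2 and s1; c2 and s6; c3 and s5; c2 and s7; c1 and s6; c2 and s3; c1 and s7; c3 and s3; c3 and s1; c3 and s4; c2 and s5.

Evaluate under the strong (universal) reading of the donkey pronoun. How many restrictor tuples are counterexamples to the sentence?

"it" takes "a stamp" as antecedent — a donkey pronoun bound across the clause boundary.
Strong reading: for every (c,s) with acquired(c,s), catalogued(c,s).
Restrictor pairs: (c1,s2) ✗  (c1,s4) ✗  (c1,s6) ✓  (c2,s1) ✓  (c2,s2) ✗  (c2,s3) ✓  (c2,s7) ✓  (c3,s1) ✓  (c3,s3) ✓  (c3,s4) ✓  (c3,s5) ✓  (c3,s6) ✓  (c3,s7) ✗
Counterexamples (restrictor pairs failing the scope): 4.

4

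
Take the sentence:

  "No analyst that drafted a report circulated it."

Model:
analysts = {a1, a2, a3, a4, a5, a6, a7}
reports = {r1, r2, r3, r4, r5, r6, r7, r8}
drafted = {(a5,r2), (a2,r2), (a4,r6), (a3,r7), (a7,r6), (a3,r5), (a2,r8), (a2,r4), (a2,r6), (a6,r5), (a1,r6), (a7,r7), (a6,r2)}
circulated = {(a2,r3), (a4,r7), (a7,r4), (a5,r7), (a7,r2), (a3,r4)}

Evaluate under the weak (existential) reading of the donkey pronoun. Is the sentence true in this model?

True

"it" takes "a report" as antecedent — a donkey pronoun bound across the clause boundary.
Truth condition: for no (a,r) with drafted(a,r) does circulated(a,r) hold.
Restrictor pairs — does the scope hold? (a1,r6):fails  (a2,r2):fails  (a2,r4):fails  (a2,r6):fails  (a2,r8):fails  (a3,r5):fails  (a3,r7):fails  (a4,r6):fails  (a5,r2):fails  (a6,r2):fails  (a6,r5):fails  (a7,r6):fails  (a7,r7):fails
Scope holds for no restrictor pair, so the sentence is true.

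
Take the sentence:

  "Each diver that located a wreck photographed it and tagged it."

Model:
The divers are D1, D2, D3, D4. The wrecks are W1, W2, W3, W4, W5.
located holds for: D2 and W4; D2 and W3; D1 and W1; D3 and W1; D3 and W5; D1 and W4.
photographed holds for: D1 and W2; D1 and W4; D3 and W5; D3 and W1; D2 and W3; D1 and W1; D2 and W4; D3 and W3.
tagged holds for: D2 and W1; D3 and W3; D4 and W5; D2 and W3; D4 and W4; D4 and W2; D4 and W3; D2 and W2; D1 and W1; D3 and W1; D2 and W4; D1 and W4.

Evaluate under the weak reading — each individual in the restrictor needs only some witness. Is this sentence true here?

True

"it" takes "a wreck" as antecedent — a donkey pronoun bound across the clause boundary.
Weak reading: every diver d with some located-wreck has at least one located-wreck w such that photographed(d,w) ∧ tagged(d,w).
Per diver: D1:✓  D2:✓  D3:✓
Every diver in the restrictor has a witness.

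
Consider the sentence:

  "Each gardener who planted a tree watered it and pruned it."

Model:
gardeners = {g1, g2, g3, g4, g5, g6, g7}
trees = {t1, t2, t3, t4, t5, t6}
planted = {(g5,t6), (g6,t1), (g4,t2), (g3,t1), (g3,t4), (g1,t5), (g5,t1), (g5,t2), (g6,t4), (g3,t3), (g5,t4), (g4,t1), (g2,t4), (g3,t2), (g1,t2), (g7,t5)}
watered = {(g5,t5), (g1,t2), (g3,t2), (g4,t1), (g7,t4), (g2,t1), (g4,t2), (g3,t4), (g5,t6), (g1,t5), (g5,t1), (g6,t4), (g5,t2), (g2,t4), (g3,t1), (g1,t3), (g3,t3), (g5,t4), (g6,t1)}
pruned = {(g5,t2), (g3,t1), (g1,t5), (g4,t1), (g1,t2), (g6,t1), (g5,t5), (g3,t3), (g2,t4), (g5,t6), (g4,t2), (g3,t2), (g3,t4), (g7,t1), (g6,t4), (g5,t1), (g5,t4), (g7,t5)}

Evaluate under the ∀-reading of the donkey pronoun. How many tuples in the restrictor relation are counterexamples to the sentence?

1

"it" takes "a tree" as antecedent — a donkey pronoun bound across the clause boundary.
Strong reading: for every (g,t) with planted(g,t), watered(g,t) ∧ pruned(g,t).
Restrictor pairs: (g1,t2) ✓  (g1,t5) ✓  (g2,t4) ✓  (g3,t1) ✓  (g3,t2) ✓  (g3,t3) ✓  (g3,t4) ✓  (g4,t1) ✓  (g4,t2) ✓  (g5,t1) ✓  (g5,t2) ✓  (g5,t4) ✓  (g5,t6) ✓  (g6,t1) ✓  (g6,t4) ✓  (g7,t5) ✗
Counterexamples (restrictor pairs failing the scope): 1.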